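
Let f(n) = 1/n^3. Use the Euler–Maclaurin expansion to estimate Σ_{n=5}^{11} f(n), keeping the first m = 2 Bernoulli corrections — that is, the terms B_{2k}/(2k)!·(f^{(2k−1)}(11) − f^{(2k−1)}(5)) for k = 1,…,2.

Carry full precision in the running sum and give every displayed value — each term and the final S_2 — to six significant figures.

Integral: ∫_5^11 1/x^3 dx = 0.0158678.
½[f(5) + f(11)] = ½[0.00800000 + 0.000751315] = 0.00437566.
Integral + boundary = 0.0202434.
Correction k=1: B_{2}/2! · (f^{(1)}(11) − f^{(1)}(5)) = 1/12 · (-0.000204904 − (-0.00480000)) = 0.000382925.
Partial sum through k=1: 0.0206264.
Correction k=2: B_{4}/4! · (f^{(3)}(11) − f^{(3)}(5)) = −1/720 · (-3.38684e-05 − (-0.00384000)) = -5.28629e-06.

S_2 ≈ 0.0206211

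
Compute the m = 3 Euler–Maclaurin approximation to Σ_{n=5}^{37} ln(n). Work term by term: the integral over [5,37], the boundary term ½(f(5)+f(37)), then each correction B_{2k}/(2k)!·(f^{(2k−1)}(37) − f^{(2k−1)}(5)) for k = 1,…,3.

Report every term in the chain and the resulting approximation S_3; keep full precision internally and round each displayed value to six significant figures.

Integral: ∫_5^37 ln(x) dx = 93.5568.
½[f(5) + f(37)] = ½[1.60944 + 3.61092] = 2.61018.
Running total after boundary: 96.1670.
k=1: B_{2}/(2)! × [f^{(1)}(37) − f^{(1)}(5)] = 1/12 × (0.0270270 − 0.200000) = -0.0144144.
Partial sum through k=1: 96.1525.
k=2: B_{4}/(4)! × [f^{(3)}(37) − f^{(3)}(5)] = −1/720 × (3.94843e-05 − 0.0160000) = 2.21674e-05.
Partial sum through k=2: 96.1526.
k=3: B_{6}/(6)! × [f^{(5)}(37) − f^{(5)}(5)] = 1/30240 × (3.46101e-07 − 0.00768000) = -2.53957e-07.

S_3 ≈ 96.1526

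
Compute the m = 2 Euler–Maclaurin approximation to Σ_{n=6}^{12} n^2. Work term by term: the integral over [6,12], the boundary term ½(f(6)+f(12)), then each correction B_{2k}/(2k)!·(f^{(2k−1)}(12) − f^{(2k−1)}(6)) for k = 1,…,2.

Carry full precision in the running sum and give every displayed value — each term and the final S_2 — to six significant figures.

Integral: ∫_6^12 x^2 dx = 504.000.
Endpoint term: (f(6) + f(12))/2 = (36.0000 + 144.000)/2 = 90.0000.
Running total after boundary: 594.000.
Correction k=1: B_{2}/2! · (f^{(1)}(12) − f^{(1)}(6)) = 1/12 · (24.0000 − 12.0000) = 1.00000.
Running total after k=1: 595.000.
Correction k=2: B_{4}/4! · (f^{(3)}(12) − f^{(3)}(6)) = −1/720 · (0.00000 − 0.00000) = 0.00000.

S_2 ≈ 595.000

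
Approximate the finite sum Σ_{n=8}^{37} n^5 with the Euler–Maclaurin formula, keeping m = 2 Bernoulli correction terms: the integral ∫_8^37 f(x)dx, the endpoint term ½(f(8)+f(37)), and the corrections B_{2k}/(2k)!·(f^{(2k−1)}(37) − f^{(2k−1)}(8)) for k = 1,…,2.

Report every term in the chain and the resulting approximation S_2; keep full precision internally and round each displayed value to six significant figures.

S_2 ≈ 4.63045e+08

∫_8^37 x^5 dx evaluates to 4.27577e+08.
Boundary: ½(f(8) + f(37)) = ½(32768.0 + 6.93440e+07) = 3.46884e+07.
So far: 4.62266e+08.
Correction k=1: B_{2}/2! · (f^{(1)}(37) − f^{(1)}(8)) = 1/12 · (9.37080e+06 − 20480.0) = 779194.
Running total after k=1: 4.63045e+08.
Correction k=2: B_{4}/4! · (f^{(3)}(37) − f^{(3)}(8)) = −1/720 · (82140.0 − 3840.00) = -108.750.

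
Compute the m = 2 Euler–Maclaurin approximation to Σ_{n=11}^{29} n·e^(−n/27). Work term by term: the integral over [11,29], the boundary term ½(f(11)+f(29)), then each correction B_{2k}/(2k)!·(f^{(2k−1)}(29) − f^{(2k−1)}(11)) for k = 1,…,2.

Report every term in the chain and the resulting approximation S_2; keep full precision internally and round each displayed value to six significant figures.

∫_11^29 x·e^(−x/27) dx evaluates to 166.153.
½[f(11) + f(29)] = ½[7.31910 + 9.90680] = 8.61295.
So far: 174.765.
Correction k=1: B_{2}/2! · (f^{(1)}(29) − f^{(1)}(11)) = 1/12 · (-0.0253047 − 0.394295) = -0.0349667.
Running total after k=1: 174.730.
Correction k=2: B_{4}/4! · (f^{(3)}(29) − f^{(3)}(11)) = −1/720 · (0.000902501 − 0.00236631) = 2.03307e-06.

S_2 ≈ 174.731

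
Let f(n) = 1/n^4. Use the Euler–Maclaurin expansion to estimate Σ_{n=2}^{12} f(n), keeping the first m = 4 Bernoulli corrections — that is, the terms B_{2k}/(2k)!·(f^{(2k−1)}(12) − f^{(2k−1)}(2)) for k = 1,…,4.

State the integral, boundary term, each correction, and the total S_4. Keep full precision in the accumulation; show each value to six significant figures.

S_4 ≈ 0.0820510

The integral term ∫_2^12 1/x^4 dx = 0.0414738.
Endpoint term: (f(2) + f(12))/2 = (0.0625000 + 4.82253e-05)/2 = 0.0312741.
Running total after boundary: 0.0727479.
Order-1 term: 1/12 · (-1.60751e-05 − (-0.125000)) = 0.0104153.
Partial sum through k=1: 0.0831632.
Order-2 term: −1/720 · (-3.34898e-06 − (-0.937500)) = -0.00130208.
Partial sum through k=2: 0.0818611.
Order-3 term: 1/30240 · (-1.30238e-06 − (-13.1250)) = 0.000434028.
Partial sum through k=3: 0.0822952.
Order-4 term: −1/1209600 · (-8.13988e-07 − (-295.312)) = -0.000244141.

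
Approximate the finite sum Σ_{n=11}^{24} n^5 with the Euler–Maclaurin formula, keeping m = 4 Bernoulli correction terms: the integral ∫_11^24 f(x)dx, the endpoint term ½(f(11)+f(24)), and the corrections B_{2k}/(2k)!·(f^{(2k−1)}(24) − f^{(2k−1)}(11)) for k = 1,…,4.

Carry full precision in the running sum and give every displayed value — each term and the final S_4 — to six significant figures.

S_4 ≈ 3.57492e+07

∫_11^24 x^5 dx evaluates to 3.15552e+07.
Boundary: ½(f(11) + f(24)) = ½(161051 + 7.96262e+06) = 4.06184e+06.
Integral + boundary = 3.56171e+07.
Order-1 term: 1/12 · (1.65888e+06 − 73205.0) = 132140.
Running total after k=1: 3.57492e+07.
Order-2 term: −1/720 · (34560.0 − 7260.00) = -37.9167.
Running total after k=2: 3.57492e+07.
Order-3 term: 1/30240 · (120.000 − 120.000) = 0.00000.
Running total after k=3: 3.57492e+07.
Order-4 term: −1/1209600 · (0.00000 − 0.00000) = 0.00000.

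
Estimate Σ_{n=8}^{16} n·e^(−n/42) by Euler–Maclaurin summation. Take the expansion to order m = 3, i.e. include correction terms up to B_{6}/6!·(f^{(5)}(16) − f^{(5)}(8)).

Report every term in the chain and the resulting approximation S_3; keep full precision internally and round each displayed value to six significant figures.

S_3 ≈ 80.2383

∫_8^16 x·e^(−x/42) dx evaluates to 71.4868.
½[f(8) + f(16)] = ½[6.61252 + 10.9314] = 8.77195.
Integral + boundary = 80.2588.
k=1: B_{2}/(2)! × [f^{(1)}(16) − f^{(1)}(8)] = 1/12 × (0.422940 − 0.669124) = -0.0205154.
Partial sum through k=1: 80.2383.
k=2: B_{4}/(4)! × [f^{(3)}(16) − f^{(3)}(8)] = −1/720 × (0.00101438 − 0.00131647) = 4.19576e-07.
Partial sum through k=2: 80.2383.
k=3: B_{6}/(6)! × [f^{(5)}(16) − f^{(5)}(8)] = 1/30240 × (1.01417e-06 − 1.27756e-06) = -8.71015e-12.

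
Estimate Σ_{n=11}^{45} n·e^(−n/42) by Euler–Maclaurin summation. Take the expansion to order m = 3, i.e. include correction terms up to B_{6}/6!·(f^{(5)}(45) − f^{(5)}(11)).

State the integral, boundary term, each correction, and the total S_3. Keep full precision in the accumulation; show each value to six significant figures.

S_3 ≈ 473.421

The integral term ∫_11^45 x·e^(−x/42) dx = 461.531.
Endpoint term: (f(11) + f(45))/2 = (8.46543 + 15.4133)/2 = 11.9394.
So far: 473.470.
Correction k=1: B_{2}/2! · (f^{(1)}(45) − f^{(1)}(11)) = 1/12 · (-0.0244656 − 0.568027) = -0.0493743.
Partial sum through k=1: 473.421.
Correction k=2: B_{4}/4! · (f^{(3)}(45) − f^{(3)}(11)) = −1/720 · (0.000374474 − 0.00119456) = 1.13900e-06.
Partial sum through k=2: 473.421.
Correction k=3: B_{6}/6! · (f^{(5)}(45) − f^{(5)}(11)) = 1/30240 · (4.32436e-07 − 1.17183e-06) = -2.44507e-11.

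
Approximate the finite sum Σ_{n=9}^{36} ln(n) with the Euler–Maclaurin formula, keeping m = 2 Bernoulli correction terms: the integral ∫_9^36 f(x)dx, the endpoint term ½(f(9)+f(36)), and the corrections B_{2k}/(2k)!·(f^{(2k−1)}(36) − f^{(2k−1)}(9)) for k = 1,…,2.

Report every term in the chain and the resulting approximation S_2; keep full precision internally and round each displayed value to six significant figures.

The integral term ∫_9^36 ln(x) dx = 82.2317.
Endpoint term: (f(9) + f(36))/2 = (2.19722 + 3.58352)/2 = 2.89037.
Running total after boundary: 85.1220.
Correction k=1: B_{2}/2! · (f^{(1)}(36) − f^{(1)}(9)) = 1/12 · (0.0277778 − 0.111111) = -0.00694444.
Partial sum through k=1: 85.1151.
Correction k=2: B_{4}/4! · (f^{(3)}(36) − f^{(3)}(9)) = −1/720 · (4.28669e-05 − 0.00274348) = 3.75086e-06.

S_2 ≈ 85.1151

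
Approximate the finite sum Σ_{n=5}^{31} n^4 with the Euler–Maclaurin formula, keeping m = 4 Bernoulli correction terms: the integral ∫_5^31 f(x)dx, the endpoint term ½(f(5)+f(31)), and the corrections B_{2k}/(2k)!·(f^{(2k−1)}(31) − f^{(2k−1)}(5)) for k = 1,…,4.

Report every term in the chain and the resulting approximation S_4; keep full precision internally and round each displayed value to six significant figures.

S_4 ≈ 6.19717e+06

Integral: ∫_5^31 x^4 dx = 5.72521e+06.
Boundary: ½(f(5) + f(31)) = ½(625.000 + 923521) = 462073.
Integral + boundary = 6.18728e+06.
Correction k=1: B_{2}/2! · (f^{(1)}(31) − f^{(1)}(5)) = 1/12 · (119164 − 500.000) = 9888.67.
Partial sum through k=1: 6.19717e+06.
Correction k=2: B_{4}/4! · (f^{(3)}(31) − f^{(3)}(5)) = −1/720 · (744.000 − 120.000) = -0.866667.
Partial sum through k=2: 6.19717e+06.
Correction k=3: B_{6}/6! · (f^{(5)}(31) − f^{(5)}(5)) = 1/30240 · (0.00000 − 0.00000) = 0.00000.
Partial sum through k=3: 6.19717e+06.
Correction k=4: B_{8}/8! · (f^{(7)}(31) − f^{(7)}(5)) = −1/1209600 · (0.00000 − 0.00000) = 0.00000.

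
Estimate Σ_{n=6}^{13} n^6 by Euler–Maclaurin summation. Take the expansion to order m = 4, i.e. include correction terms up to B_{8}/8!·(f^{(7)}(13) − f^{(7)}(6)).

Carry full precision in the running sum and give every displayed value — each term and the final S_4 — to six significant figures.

S_4 ≈ 1.15422e+07

Integral: ∫_6^13 x^6 dx = 8.92408e+06.
Endpoint term: (f(6) + f(13))/2 = (46656.0 + 4.82681e+06)/2 = 2.43673e+06.
Integral + boundary = 1.13608e+07.
Correction k=1: B_{2}/2! · (f^{(1)}(13) − f^{(1)}(6)) = 1/12 · (2.22776e+06 − 46656.0) = 181758.
Running total after k=1: 1.15426e+07.
Correction k=2: B_{4}/4! · (f^{(3)}(13) − f^{(3)}(6)) = −1/720 · (263640 − 25920.0) = -330.167.
Running total after k=2: 1.15422e+07.
Correction k=3: B_{6}/6! · (f^{(5)}(13) − f^{(5)}(6)) = 1/30240 · (9360.00 − 4320.00) = 0.166667.
Running total after k=3: 1.15422e+07.
Correction k=4: B_{8}/8! · (f^{(7)}(13) − f^{(7)}(6)) = −1/1209600 · (0.00000 − 0.00000) = 0.00000.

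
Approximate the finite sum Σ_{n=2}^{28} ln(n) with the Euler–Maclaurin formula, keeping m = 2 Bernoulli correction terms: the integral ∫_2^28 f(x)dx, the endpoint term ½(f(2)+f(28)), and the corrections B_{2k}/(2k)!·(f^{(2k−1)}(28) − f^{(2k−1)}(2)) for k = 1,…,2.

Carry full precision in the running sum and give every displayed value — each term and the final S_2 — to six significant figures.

∫_2^28 ln(x) dx evaluates to 65.9154.
½[f(2) + f(28)] = ½[0.693147 + 3.33220] = 2.01268.
Running total after boundary: 67.9281.
k=1: B_{2}/(2)! × [f^{(1)}(28) − f^{(1)}(2)] = 1/12 × (0.0357143 − 0.500000) = -0.0386905.
Running total after k=1: 67.8894.
k=2: B_{4}/(4)! × [f^{(3)}(28) − f^{(3)}(2)] = −1/720 × (9.11079e-05 − 0.250000) = 0.000347096.

S_2 ≈ 67.8898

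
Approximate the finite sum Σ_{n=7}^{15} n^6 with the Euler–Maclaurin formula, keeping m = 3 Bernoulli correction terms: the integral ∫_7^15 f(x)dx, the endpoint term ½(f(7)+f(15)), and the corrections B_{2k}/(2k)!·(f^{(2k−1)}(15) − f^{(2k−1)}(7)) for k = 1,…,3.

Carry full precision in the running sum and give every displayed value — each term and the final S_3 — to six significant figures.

Integral: ∫_7^15 x^6 dx = 2.42908e+07.
Boundary: ½(f(7) + f(15)) = ½(117649 + 1.13906e+07) = 5.75414e+06.
So far: 3.00450e+07.
Order-1 term: 1/12 · (4.55625e+06 − 100842) = 371284.
Running total after k=1: 3.04163e+07.
Order-2 term: −1/720 · (405000 − 41160.0) = -505.333.
Running total after k=2: 3.04157e+07.
Order-3 term: 1/30240 · (10800.0 − 5040.00) = 0.190476.

S_3 ≈ 3.04157e+07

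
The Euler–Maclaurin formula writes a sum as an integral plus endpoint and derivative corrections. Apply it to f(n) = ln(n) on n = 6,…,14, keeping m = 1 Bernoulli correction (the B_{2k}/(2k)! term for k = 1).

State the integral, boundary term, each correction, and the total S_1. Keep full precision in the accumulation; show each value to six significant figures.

The integral term ∫_6^14 ln(x) dx = 18.1962.
Boundary: ½(f(6) + f(14)) = ½(1.79176 + 2.63906) = 2.21541.
So far: 20.4117.
k=1: B_{2}/(2)! × [f^{(1)}(14) − f^{(1)}(6)] = 1/12 × (0.0714286 − 0.166667) = -0.00793651.

S_1 ≈ 20.4037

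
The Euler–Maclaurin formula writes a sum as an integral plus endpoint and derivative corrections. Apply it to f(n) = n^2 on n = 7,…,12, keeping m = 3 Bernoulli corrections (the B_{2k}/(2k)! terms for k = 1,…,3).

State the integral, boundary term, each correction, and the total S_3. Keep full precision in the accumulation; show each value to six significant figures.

S_3 ≈ 559.000

Integral: ∫_7^12 x^2 dx = 461.667.
Endpoint term: (f(7) + f(12))/2 = (49.0000 + 144.000)/2 = 96.5000.
Integral + boundary = 558.167.
k=1: B_{2}/(2)! × [f^{(1)}(12) − f^{(1)}(7)] = 1/12 × (24.0000 − 14.0000) = 0.833333.
Partial sum through k=1: 559.000.
k=2: B_{4}/(4)! × [f^{(3)}(12) − f^{(3)}(7)] = −1/720 × (0.00000 − 0.00000) = 0.00000.
Partial sum through k=2: 559.000.
k=3: B_{6}/(6)! × [f^{(5)}(12) − f^{(5)}(7)] = 1/30240 × (0.00000 − 0.00000) = 0.00000.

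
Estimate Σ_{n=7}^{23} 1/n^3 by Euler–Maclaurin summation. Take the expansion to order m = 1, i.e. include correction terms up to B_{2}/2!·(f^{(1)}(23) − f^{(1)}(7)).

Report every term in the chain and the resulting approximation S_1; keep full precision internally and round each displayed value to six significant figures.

Integral: ∫_7^23 1/x^3 dx = 0.00925890.
Endpoint term: (f(7) + f(23))/2 = (0.00291545 + 8.21895e-05)/2 = 0.00149882.
So far: 0.0107577.
Order-1 term: 1/12 · (-1.07204e-05 − (-0.00124948)) = 0.000103230.

S_1 ≈ 0.0108610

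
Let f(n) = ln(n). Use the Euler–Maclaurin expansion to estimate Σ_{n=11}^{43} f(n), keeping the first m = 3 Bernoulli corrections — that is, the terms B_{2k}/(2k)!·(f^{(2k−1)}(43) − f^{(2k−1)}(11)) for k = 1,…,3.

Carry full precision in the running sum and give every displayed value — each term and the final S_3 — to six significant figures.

The integral term ∫_11^43 ln(x) dx = 103.355.
½[f(11) + f(43)] = ½[2.39790 + 3.76120] = 3.07955.
So far: 106.434.
k=1: B_{2}/(2)! × [f^{(1)}(43) − f^{(1)}(11)] = 1/12 × (0.0232558 − 0.0909091) = -0.00563777.
Running total after k=1: 106.429.
k=2: B_{4}/(4)! × [f^{(3)}(43) − f^{(3)}(11)] = −1/720 × (2.51550e-05 − 0.00150263) = 2.05205e-06.
Running total after k=2: 106.429.
k=3: B_{6}/(6)! × [f^{(5)}(43) − f^{(5)}(11)] = 1/30240 × (1.63256e-07 − 0.000149021) = -4.92255e-09.

S_3 ≈ 106.429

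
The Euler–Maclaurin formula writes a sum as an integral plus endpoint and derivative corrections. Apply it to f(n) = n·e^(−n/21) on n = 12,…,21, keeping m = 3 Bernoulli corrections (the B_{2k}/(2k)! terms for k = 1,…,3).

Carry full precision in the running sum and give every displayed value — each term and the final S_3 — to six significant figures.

S_3 ≈ 74.1109

The integral term ∫_12^21 x·e^(−x/21) dx = 66.8800.
½[f(12) + f(21)] = ½[6.77662 + 7.72547] = 7.25104.
Running total after boundary: 74.1310.
k=1: B_{2}/(2)! × [f^{(1)}(21) − f^{(1)}(12)] = 1/12 × (0.00000 − 0.242022) = -0.0201685.
Partial sum through k=1: 74.1109.
k=2: B_{4}/(4)! × [f^{(3)}(21) − f^{(3)}(12)] = −1/720 × (0.00166839 − 0.00310988) = 2.00208e-06.
Partial sum through k=2: 74.1109.
k=3: B_{6}/(6)! × [f^{(5)}(21) − f^{(5)}(12)] = 1/30240 × (7.56638e-06 − 1.28593e-05) = -1.75031e-10.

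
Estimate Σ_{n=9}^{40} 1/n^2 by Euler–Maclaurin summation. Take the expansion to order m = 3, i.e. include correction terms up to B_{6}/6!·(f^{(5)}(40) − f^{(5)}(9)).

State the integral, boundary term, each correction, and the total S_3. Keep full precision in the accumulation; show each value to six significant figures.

Integral: ∫_9^40 1/x^2 dx = 0.0861111.
Boundary: ½(f(9) + f(40)) = ½(0.0123457 + 0.000625000) = 0.00648534.
Integral + boundary = 0.0925965.
Correction k=1: B_{2}/2! · (f^{(1)}(40) − f^{(1)}(9)) = 1/12 · (-3.12500e-05 − (-0.00274348)) = 0.000226020.
Partial sum through k=1: 0.0928225.
Correction k=2: B_{4}/4! · (f^{(3)}(40) − f^{(3)}(9)) = −1/720 · (-2.34375e-07 − (-0.000406442)) = -5.64177e-07.
Partial sum through k=2: 0.0928219.
Correction k=3: B_{6}/6! · (f^{(5)}(40) − f^{(5)}(9)) = 1/30240 · (-4.39453e-09 − (-0.000150534)) = 4.97783e-09.

S_3 ≈ 0.0928219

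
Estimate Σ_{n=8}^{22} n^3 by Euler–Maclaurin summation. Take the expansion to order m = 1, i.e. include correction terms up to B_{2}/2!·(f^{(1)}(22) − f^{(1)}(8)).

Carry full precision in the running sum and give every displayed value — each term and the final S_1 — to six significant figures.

The integral term ∫_8^22 x^3 dx = 57540.0.
Endpoint term: (f(8) + f(22))/2 = (512.000 + 10648.0)/2 = 5580.00.
Integral + boundary = 63120.0.
k=1: B_{2}/(2)! × [f^{(1)}(22) − f^{(1)}(8)] = 1/12 × (1452.00 − 192.000) = 105.000.

S_1 ≈ 63225.0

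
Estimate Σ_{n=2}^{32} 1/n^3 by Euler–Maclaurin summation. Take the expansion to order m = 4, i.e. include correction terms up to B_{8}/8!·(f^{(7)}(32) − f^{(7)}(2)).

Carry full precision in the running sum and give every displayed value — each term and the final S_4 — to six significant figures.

S_4 ≈ 0.201529

∫_2^32 1/x^3 dx evaluates to 0.124512.
Endpoint term: (f(2) + f(32))/2 = (0.125000 + 3.05176e-05)/2 = 0.0625153.
So far: 0.187027.
Order-1 term: 1/12 · (-2.86102e-06 − (-0.187500)) = 0.0156248.
Running total after k=1: 0.202652.
Order-2 term: −1/720 · (-5.58794e-08 − (-0.937500)) = -0.00130208.
Running total after k=2: 0.201350.
Order-3 term: 1/30240 · (-2.29193e-09 − (-9.84375)) = 0.000325521.
Running total after k=3: 0.201675.
Order-4 term: −1/1209600 · (-1.61151e-10 − (-177.188)) = -0.000146484.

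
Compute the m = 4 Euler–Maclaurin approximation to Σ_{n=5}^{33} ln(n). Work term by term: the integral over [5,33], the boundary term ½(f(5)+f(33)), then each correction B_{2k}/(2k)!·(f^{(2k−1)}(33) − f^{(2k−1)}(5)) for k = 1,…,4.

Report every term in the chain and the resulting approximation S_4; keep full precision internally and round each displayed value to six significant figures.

S_4 ≈ 81.8764

The integral term ∫_5^33 ln(x) dx = 79.3376.
Endpoint term: (f(5) + f(33))/2 = (1.60944 + 3.49651)/2 = 2.55297.
So far: 81.8905.
Correction k=1: B_{2}/2! · (f^{(1)}(33) − f^{(1)}(5)) = 1/12 · (0.0303030 − 0.200000) = -0.0141414.
After k=1: 81.8764.
Correction k=2: B_{4}/4! · (f^{(3)}(33) − f^{(3)}(5)) = −1/720 · (5.56529e-05 − 0.0160000) = 2.21449e-05.
After k=2: 81.8764.
Correction k=3: B_{6}/6! · (f^{(5)}(33) − f^{(5)}(5)) = 1/30240 · (6.13256e-07 − 0.00768000) = -2.53948e-07.
After k=3: 81.8764.
Correction k=4: B_{8}/8! · (f^{(7)}(33) − f^{(7)}(5)) = −1/1209600 · (1.68941e-08 − 0.00921600) = 7.61903e-09.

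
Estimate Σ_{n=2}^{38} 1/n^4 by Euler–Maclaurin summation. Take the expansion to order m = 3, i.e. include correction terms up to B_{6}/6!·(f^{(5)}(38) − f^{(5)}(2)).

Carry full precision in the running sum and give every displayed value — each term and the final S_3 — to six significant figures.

S_3 ≈ 0.0824594

∫_2^38 1/x^4 dx evaluates to 0.0416606.
Endpoint term: (f(2) + f(38))/2 = (0.0625000 + 4.79585e-07)/2 = 0.0312502.
Running total after boundary: 0.0729108.
k=1: B_{2}/(2)! × [f^{(1)}(38) − f^{(1)}(2)] = 1/12 × (-5.04826e-08 − (-0.125000)) = 0.0104167.
Partial sum through k=1: 0.0833275.
k=2: B_{4}/(4)! × [f^{(3)}(38) − f^{(3)}(2)] = −1/720 × (-1.04881e-09 − (-0.937500)) = -0.00130208.
Partial sum through k=2: 0.0820254.
k=3: B_{6}/(6)! × [f^{(5)}(38) − f^{(5)}(2)] = 1/30240 × (-4.06740e-11 − (-13.1250)) = 0.000434028.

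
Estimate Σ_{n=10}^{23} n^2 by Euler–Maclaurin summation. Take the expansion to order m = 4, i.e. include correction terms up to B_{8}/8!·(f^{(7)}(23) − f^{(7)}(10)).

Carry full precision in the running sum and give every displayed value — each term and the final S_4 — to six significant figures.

The integral term ∫_10^23 x^2 dx = 3722.33.
½[f(10) + f(23)] = ½[100.000 + 529.000] = 314.500.
So far: 4036.83.
Order-1 term: 1/12 · (46.0000 − 20.0000) = 2.16667.
Running total after k=1: 4039.00.
Order-2 term: −1/720 · (0.00000 − 0.00000) = 0.00000.
Running total after k=2: 4039.00.
Order-3 term: 1/30240 · (0.00000 − 0.00000) = 0.00000.
Running total after k=3: 4039.00.
Order-4 term: −1/1209600 · (0.00000 − 0.00000) = 0.00000.

S_4 ≈ 4039.00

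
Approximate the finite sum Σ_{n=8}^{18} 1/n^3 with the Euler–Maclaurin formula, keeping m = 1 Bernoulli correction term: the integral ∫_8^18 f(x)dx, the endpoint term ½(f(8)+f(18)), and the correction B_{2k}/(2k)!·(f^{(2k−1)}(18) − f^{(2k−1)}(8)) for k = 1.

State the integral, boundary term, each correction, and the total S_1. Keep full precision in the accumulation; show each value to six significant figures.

S_1 ≈ 0.00739024

∫_8^18 1/x^3 dx evaluates to 0.00626929.
Boundary: ½(f(8) + f(18)) = ½(0.00195312 + 0.000171468) = 0.00106230.
So far: 0.00733159.
k=1: B_{2}/(2)! × [f^{(1)}(18) − f^{(1)}(8)] = 1/12 × (-2.85780e-05 − (-0.000732422)) = 5.86537e-05.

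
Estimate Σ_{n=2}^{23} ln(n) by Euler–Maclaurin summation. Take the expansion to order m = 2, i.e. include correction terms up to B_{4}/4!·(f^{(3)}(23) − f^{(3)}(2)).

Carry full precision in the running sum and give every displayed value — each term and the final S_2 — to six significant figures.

S_2 ≈ 51.6067

The integral term ∫_2^23 ln(x) dx = 49.7301.
Boundary: ½(f(2) + f(23)) = ½(0.693147 + 3.13549) = 1.91432.
Integral + boundary = 51.6444.
Correction k=1: B_{2}/2! · (f^{(1)}(23) − f^{(1)}(2)) = 1/12 · (0.0434783 − 0.500000) = -0.0380435.
Partial sum through k=1: 51.6063.
Correction k=2: B_{4}/4! · (f^{(3)}(23) − f^{(3)}(2)) = −1/720 · (0.000164379 − 0.250000) = 0.000346994.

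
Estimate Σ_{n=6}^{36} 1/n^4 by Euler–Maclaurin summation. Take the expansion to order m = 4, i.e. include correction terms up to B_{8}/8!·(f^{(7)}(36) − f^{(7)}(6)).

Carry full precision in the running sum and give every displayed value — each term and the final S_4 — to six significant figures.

The integral term ∫_6^36 1/x^4 dx = 0.00153607.
Endpoint term: (f(6) + f(36))/2 = (0.000771605 + 5.95374e-07)/2 = 0.000386100.
Integral + boundary = 0.00192217.
Correction k=1: B_{2}/2! · (f^{(1)}(36) − f^{(1)}(6)) = 1/12 · (-6.61527e-08 − (-0.000514403)) = 4.28614e-05.
Partial sum through k=1: 0.00196503.
Correction k=2: B_{4}/4! · (f^{(3)}(36) − f^{(3)}(6)) = −1/720 · (-1.53131e-09 − (-0.000428669)) = -5.95372e-07.
Partial sum through k=2: 0.00196443.
Correction k=3: B_{6}/6! · (f^{(5)}(36) − f^{(5)}(6)) = 1/30240 · (-6.61678e-11 − (-0.000666819)) = 2.20509e-08.
Partial sum through k=3: 0.00196445.
Correction k=4: B_{8}/8! · (f^{(7)}(36) − f^{(7)}(6)) = −1/1209600 · (-4.59499e-12 − (-0.00166705)) = -1.37818e-09.

S_4 ≈ 0.00196445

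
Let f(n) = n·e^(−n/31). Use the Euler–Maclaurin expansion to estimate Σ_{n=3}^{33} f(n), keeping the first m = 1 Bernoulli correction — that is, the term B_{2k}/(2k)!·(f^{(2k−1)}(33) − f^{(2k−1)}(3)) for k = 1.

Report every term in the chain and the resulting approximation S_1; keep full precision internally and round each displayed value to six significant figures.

Integral: ∫_3^33 x·e^(−x/31) dx = 272.509.
Boundary: ½(f(3) + f(33)) = ½(2.72328 + 11.3815) = 7.05240.
So far: 279.561.
Correction k=1: B_{2}/2! · (f^{(1)}(33) − f^{(1)}(3)) = 1/12 · (-0.0222513 − 0.819913) = -0.0701804.

S_1 ≈ 279.491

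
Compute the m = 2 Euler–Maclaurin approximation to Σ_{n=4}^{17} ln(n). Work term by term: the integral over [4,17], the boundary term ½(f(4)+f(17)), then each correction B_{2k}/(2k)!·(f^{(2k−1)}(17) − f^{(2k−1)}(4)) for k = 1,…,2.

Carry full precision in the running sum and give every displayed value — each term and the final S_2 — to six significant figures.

Integral: ∫_4^17 ln(x) dx = 29.6194.
½[f(4) + f(17)] = ½[1.38629 + 2.83321] = 2.10975.
Running total after boundary: 31.7292.
Order-1 term: 1/12 · (0.0588235 − 0.250000) = -0.0159314.
Partial sum through k=1: 31.7133.
Order-2 term: −1/720 · (0.000407083 − 0.0312500) = 4.28374e-05.

S_2 ≈ 31.7133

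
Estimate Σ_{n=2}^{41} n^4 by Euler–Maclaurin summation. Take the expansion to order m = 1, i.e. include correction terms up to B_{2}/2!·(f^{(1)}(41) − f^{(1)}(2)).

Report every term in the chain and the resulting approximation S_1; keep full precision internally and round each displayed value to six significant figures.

∫_2^41 x^4 dx evaluates to 2.31712e+07.
Boundary: ½(f(2) + f(41)) = ½(16.0000 + 2.82576e+06) = 1.41289e+06.
Running total after boundary: 2.45841e+07.
k=1: B_{2}/(2)! × [f^{(1)}(41) − f^{(1)}(2)] = 1/12 × (275684 − 32.0000) = 22971.0.

S_1 ≈ 2.46071e+07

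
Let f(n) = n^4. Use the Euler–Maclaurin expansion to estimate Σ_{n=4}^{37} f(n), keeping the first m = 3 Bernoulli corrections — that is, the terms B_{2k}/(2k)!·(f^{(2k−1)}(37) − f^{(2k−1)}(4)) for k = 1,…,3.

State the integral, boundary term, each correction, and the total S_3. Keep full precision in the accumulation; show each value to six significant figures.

∫_4^37 x^4 dx evaluates to 1.38686e+07.
Boundary: ½(f(4) + f(37)) = ½(256.000 + 1.87416e+06) = 937208.
Running total after boundary: 1.48058e+07.
Order-1 term: 1/12 · (202612 − 256.000) = 16863.0.
Running total after k=1: 1.48227e+07.
Order-2 term: −1/720 · (888.000 − 96.0000) = -1.10000.
Running total after k=2: 1.48227e+07.
Order-3 term: 1/30240 · (0.00000 − 0.00000) = 0.00000.

S_3 ≈ 1.48227e+07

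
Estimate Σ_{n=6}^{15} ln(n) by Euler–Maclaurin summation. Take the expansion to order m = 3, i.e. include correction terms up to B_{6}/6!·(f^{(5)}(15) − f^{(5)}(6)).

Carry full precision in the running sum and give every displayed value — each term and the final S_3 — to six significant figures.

S_3 ≈ 23.1118

∫_6^15 ln(x) dx evaluates to 20.8702.
½[f(6) + f(15)] = ½[1.79176 + 2.70805] = 2.24990.
Running total after boundary: 23.1201.
k=1: B_{2}/(2)! × [f^{(1)}(15) − f^{(1)}(6)] = 1/12 × (0.0666667 − 0.166667) = -0.00833333.
After k=1: 23.1118.
k=2: B_{4}/(4)! × [f^{(3)}(15) − f^{(3)}(6)] = −1/720 × (0.000592593 − 0.00925926) = 1.20370e-05.
After k=2: 23.1118.
k=3: B_{6}/(6)! × [f^{(5)}(15) − f^{(5)}(6)] = 1/30240 × (3.16049e-05 − 0.00308642) = -1.01019e-07.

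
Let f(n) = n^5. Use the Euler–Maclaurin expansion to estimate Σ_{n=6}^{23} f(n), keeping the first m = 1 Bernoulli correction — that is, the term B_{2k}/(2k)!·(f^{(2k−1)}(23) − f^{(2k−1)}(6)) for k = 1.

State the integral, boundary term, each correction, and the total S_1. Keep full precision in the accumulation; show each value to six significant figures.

Integral: ∫_6^23 x^5 dx = 2.46649e+07.
Endpoint term: (f(6) + f(23))/2 = (7776.00 + 6.43634e+06)/2 = 3.22206e+06.
Running total after boundary: 2.78869e+07.
Order-1 term: 1/12 · (1.39920e+06 − 6480.00) = 116060.

S_1 ≈ 2.80030e+07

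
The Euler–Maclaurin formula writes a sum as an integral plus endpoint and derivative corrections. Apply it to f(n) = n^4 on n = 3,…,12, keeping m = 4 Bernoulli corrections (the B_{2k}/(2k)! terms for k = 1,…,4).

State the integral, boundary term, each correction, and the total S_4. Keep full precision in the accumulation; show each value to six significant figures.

S_4 ≈ 60693.0

The integral term ∫_3^12 x^4 dx = 49717.8.
Endpoint term: (f(3) + f(12))/2 = (81.0000 + 20736.0)/2 = 10408.5.
So far: 60126.3.
k=1: B_{2}/(2)! × [f^{(1)}(12) − f^{(1)}(3)] = 1/12 × (6912.00 − 108.000) = 567.000.
Running total after k=1: 60693.3.
k=2: B_{4}/(4)! × [f^{(3)}(12) − f^{(3)}(3)] = −1/720 × (288.000 − 72.0000) = -0.300000.
Running total after k=2: 60693.0.
k=3: B_{6}/(6)! × [f^{(5)}(12) − f^{(5)}(3)] = 1/30240 × (0.00000 − 0.00000) = 0.00000.
Running total after k=3: 60693.0.
k=4: B_{8}/(8)! × [f^{(7)}(12) − f^{(7)}(3)] = −1/1209600 × (0.00000 − 0.00000) = 0.00000.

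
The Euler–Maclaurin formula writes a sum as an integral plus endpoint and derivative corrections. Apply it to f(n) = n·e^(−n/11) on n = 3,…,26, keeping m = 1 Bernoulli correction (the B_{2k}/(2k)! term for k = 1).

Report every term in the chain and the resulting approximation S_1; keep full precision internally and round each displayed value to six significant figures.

S_1 ≈ 81.2588

The integral term ∫_3^26 x·e^(−x/11) dx = 78.9507.
½[f(3) + f(26)] = ½[2.28390 + 2.44602] = 2.36496.
Integral + boundary = 81.3157.
Order-1 term: 1/12 · (-0.128288 − 0.553673) = -0.0568300.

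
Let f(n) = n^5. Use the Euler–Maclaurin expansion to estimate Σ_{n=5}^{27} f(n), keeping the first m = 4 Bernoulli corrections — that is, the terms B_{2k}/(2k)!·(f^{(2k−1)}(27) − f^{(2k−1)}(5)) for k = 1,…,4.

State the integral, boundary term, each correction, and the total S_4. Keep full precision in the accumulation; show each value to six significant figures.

S_4 ≈ 7.19646e+07

Integral: ∫_5^27 x^5 dx = 6.45675e+07.
½[f(5) + f(27)] = ½[3125.00 + 1.43489e+07] = 7.17602e+06.
So far: 7.17435e+07.
k=1: B_{2}/(2)! × [f^{(1)}(27) − f^{(1)}(5)] = 1/12 × (2.65720e+06 − 3125.00) = 221173.
After k=1: 7.19647e+07.
k=2: B_{4}/(4)! × [f^{(3)}(27) − f^{(3)}(5)] = −1/720 × (43740.0 − 1500.00) = -58.6667.
After k=2: 7.19646e+07.
k=3: B_{6}/(6)! × [f^{(5)}(27) − f^{(5)}(5)] = 1/30240 × (120.000 − 120.000) = 0.00000.
After k=3: 7.19646e+07.
k=4: B_{8}/(8)! × [f^{(7)}(27) − f^{(7)}(5)] = −1/1209600 × (0.00000 − 0.00000) = 0.00000.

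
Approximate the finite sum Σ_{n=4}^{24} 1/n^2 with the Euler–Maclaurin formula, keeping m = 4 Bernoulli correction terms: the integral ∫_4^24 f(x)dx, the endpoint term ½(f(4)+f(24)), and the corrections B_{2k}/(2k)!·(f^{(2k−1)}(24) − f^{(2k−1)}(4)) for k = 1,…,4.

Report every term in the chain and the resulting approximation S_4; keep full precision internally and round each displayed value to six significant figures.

S_4 ≈ 0.243012

The integral term ∫_4^24 1/x^2 dx = 0.208333.
Endpoint term: (f(4) + f(24))/2 = (0.0625000 + 0.00173611)/2 = 0.0321181.
So far: 0.240451.
k=1: B_{2}/(2)! × [f^{(1)}(24) − f^{(1)}(4)] = 1/12 × (-0.000144676 − (-0.0312500)) = 0.00259211.
Partial sum through k=1: 0.243043.
k=2: B_{4}/(4)! × [f^{(3)}(24) − f^{(3)}(4)] = −1/720 × (-3.01408e-06 − (-0.0234375)) = -3.25479e-05.
Partial sum through k=2: 0.243011.
k=3: B_{6}/(6)! × [f^{(5)}(24) − f^{(5)}(4)] = 1/30240 × (-1.56983e-07 − (-0.0439453)) = 1.45321e-06.
Partial sum through k=3: 0.243012.
k=4: B_{8}/(8)! × [f^{(7)}(24) − f^{(7)}(4)] = −1/1209600 × (-1.52623e-08 − (-0.153809)) = -1.27157e-07.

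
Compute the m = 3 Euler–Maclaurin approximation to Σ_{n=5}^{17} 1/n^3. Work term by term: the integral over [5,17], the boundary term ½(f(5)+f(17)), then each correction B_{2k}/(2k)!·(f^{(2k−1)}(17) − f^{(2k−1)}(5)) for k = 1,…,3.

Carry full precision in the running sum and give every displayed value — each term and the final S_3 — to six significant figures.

S_3 ≈ 0.0227636

The integral term ∫_5^17 1/x^3 dx = 0.0182699.
Boundary: ½(f(5) + f(17)) = ½(0.00800000 + 0.000203542) = 0.00410177.
Running total after boundary: 0.0223717.
k=1: B_{2}/(2)! × [f^{(1)}(17) − f^{(1)}(5)] = 1/12 × (-3.59191e-05 − (-0.00480000)) = 0.000397007.
After k=1: 0.0227687.
k=2: B_{4}/(4)! × [f^{(3)}(17) − f^{(3)}(5)] = −1/720 × (-2.48575e-06 − (-0.00384000)) = -5.32988e-06.
After k=2: 0.0227633.
k=3: B_{6}/(6)! × [f^{(5)}(17) − f^{(5)}(5)] = 1/30240 × (-3.61251e-07 − (-0.00645120)) = 2.13321e-07.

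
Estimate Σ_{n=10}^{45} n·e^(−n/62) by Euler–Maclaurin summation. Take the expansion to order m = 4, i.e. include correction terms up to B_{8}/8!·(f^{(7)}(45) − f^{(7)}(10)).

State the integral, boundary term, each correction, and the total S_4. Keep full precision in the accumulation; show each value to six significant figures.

S_4 ≈ 603.741

∫_10^45 x·e^(−x/62) dx evaluates to 588.646.
Endpoint term: (f(10) + f(45))/2 = (8.51045 + 21.7770)/2 = 15.1437.
Integral + boundary = 603.789.
Correction k=1: B_{2}/2! · (f^{(1)}(45) − f^{(1)}(10)) = 1/12 · (0.132692 − 0.713780) = -0.0484240.
Partial sum through k=1: 603.741.
Correction k=2: B_{4}/4! · (f^{(3)}(45) − f^{(3)}(10)) = −1/720 · (0.000286306 − 0.000628478) = 4.75239e-07.
Partial sum through k=2: 603.741.
Correction k=3: B_{6}/6! · (f^{(5)}(45) − f^{(5)}(10)) = 1/30240 · (1.39982e-07 − 2.78686e-07) = -4.58676e-12.
Partial sum through k=3: 603.741.
Correction k=4: B_{8}/8! · (f^{(7)}(45) − f^{(7)}(10)) = −1/1209600 · (5.34557e-11 − 1.02465e-10) = 4.05171e-17.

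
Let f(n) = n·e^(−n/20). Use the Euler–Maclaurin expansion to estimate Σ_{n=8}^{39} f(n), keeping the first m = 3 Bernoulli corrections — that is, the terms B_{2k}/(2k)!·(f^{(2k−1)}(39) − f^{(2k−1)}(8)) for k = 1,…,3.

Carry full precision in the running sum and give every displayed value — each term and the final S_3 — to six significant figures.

S_3 ≈ 212.907

Integral: ∫_8^39 x·e^(−x/20) dx = 207.496.
½[f(8) + f(39)] = ½[5.36256 + 5.54869] = 5.45562.
So far: 212.951.
Correction k=1: B_{2}/2! · (f^{(1)}(39) − f^{(1)}(8)) = 1/12 · (-0.135160 − 0.402192) = -0.0447794.
After k=1: 212.907.
Correction k=2: B_{4}/4! · (f^{(3)}(39) − f^{(3)}(8)) = −1/720 · (0.000373469 − 0.00435708) = 5.53279e-06.
After k=2: 212.907.
Correction k=3: B_{6}/6! · (f^{(5)}(39) − f^{(5)}(8)) = 1/30240 · (2.71210e-06 − 1.92717e-05) = -5.47606e-10.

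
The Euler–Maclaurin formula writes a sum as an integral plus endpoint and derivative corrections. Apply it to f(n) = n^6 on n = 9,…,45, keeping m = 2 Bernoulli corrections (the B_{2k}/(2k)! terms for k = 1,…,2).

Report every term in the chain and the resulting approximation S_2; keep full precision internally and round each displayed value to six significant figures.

∫_9^45 x^6 dx evaluates to 5.33807e+10.
Boundary: ½(f(9) + f(45)) = ½(531441 + 8.30377e+09) = 4.15215e+09.
So far: 5.75328e+10.
Correction k=1: B_{2}/2! · (f^{(1)}(45) − f^{(1)}(9)) = 1/12 · (1.10717e+09 − 354294) = 9.22345e+07.
After k=1: 5.76251e+10.
Correction k=2: B_{4}/4! · (f^{(3)}(45) − f^{(3)}(9)) = −1/720 · (1.09350e+07 − 87480.0) = -15066.0.

S_2 ≈ 5.76250e+10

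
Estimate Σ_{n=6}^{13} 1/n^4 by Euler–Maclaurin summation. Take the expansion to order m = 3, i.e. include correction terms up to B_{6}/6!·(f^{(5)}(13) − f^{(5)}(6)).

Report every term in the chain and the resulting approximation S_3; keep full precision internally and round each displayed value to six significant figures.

∫_6^13 1/x^4 dx evaluates to 0.00139149.
Boundary: ½(f(6) + f(13)) = ½(0.000771605 + 3.50128e-05) = 0.000403309.
Running total after boundary: 0.00179480.
k=1: B_{2}/(2)! × [f^{(1)}(13) − f^{(1)}(6)] = 1/12 × (-1.07732e-05 − (-0.000514403)) = 4.19692e-05.
Running total after k=1: 0.00183677.
k=2: B_{4}/(4)! × [f^{(3)}(13) − f^{(3)}(6)] = −1/720 × (-1.91240e-06 − (-0.000428669)) = -5.92718e-07.
Running total after k=2: 0.00183617.
k=3: B_{6}/(6)! × [f^{(5)}(13) − f^{(5)}(6)] = 1/30240 × (-6.33693e-07 − (-0.000666819)) = 2.20299e-08.

S_3 ≈ 0.00183620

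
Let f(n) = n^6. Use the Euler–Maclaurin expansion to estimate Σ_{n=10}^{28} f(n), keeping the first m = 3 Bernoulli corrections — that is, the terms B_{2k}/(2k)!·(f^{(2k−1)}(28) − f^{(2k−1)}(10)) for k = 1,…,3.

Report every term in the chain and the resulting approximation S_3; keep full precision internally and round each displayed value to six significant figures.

S_3 ≈ 2.17613e+09

∫_10^28 x^6 dx evaluates to 1.92613e+09.
½[f(10) + f(28)] = ½[1.00000e+06 + 4.81890e+08] = 2.41445e+08.
So far: 2.16758e+09.
Order-1 term: 1/12 · (1.03262e+08 − 600000) = 8.55518e+06.
After k=1: 2.17613e+09.
Order-2 term: −1/720 · (2.63424e+06 − 120000) = -3492.00.
After k=2: 2.17613e+09.
Order-3 term: 1/30240 · (20160.0 − 7200.00) = 0.428571.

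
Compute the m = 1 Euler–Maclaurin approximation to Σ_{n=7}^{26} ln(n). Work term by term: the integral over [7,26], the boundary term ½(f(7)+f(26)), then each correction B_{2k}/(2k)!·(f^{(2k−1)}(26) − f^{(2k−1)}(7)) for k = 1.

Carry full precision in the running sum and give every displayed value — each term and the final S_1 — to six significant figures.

∫_7^26 ln(x) dx evaluates to 52.0891.
½[f(7) + f(26)] = ½[1.94591 + 3.25810] = 2.60200.
So far: 54.6911.
Order-1 term: 1/12 · (0.0384615 − 0.142857) = -0.00869963.

S_1 ≈ 54.6824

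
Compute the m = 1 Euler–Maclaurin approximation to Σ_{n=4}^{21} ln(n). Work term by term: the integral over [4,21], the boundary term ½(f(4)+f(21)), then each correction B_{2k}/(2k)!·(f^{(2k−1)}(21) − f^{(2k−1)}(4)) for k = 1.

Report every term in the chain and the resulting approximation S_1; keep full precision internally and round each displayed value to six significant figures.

The integral term ∫_4^21 ln(x) dx = 41.3898.
Boundary: ½(f(4) + f(21)) = ½(1.38629 + 3.04452) = 2.21541.
Integral + boundary = 43.6052.
Order-1 term: 1/12 · (0.0476190 − 0.250000) = -0.0168651.

S_1 ≈ 43.5883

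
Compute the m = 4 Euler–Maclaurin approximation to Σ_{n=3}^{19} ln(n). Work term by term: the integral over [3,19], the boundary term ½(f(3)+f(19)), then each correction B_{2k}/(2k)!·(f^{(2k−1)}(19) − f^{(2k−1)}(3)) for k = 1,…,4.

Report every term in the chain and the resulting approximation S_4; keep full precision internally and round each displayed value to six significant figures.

∫_3^19 ln(x) dx evaluates to 36.6485.
½[f(3) + f(19)] = ½[1.09861 + 2.94444] = 2.02153.
Running total after boundary: 38.6700.
Order-1 term: 1/12 · (0.0526316 − 0.333333) = -0.0233918.
Running total after k=1: 38.6466.
Order-2 term: −1/720 · (0.000291588 − 0.0740741) = 0.000102476.
Running total after k=2: 38.6467.
Order-3 term: 1/30240 · (9.69267e-06 − 0.0987654) = -3.26573e-06.
Running total after k=3: 38.6467.
Order-4 term: −1/1209600 · (8.05485e-07 − 0.329218) = 2.72170e-07.

S_4 ≈ 38.6467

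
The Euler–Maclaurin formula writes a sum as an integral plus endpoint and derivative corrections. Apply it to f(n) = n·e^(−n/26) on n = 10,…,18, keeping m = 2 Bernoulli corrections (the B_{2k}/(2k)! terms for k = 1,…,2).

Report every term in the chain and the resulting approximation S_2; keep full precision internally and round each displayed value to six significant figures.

The integral term ∫_10^18 x·e^(−x/26) dx = 64.6664.
Endpoint term: (f(10) + f(18))/2 = (6.80712 + 9.00756)/2 = 7.90734.
Integral + boundary = 72.5738.
Order-1 term: 1/12 · (0.153975 − 0.418900) = -0.0220770.
Partial sum through k=1: 72.5517.
Order-2 term: −1/720 · (0.00170831 − 0.00263362) = 1.28515e-06.

S_2 ≈ 72.5517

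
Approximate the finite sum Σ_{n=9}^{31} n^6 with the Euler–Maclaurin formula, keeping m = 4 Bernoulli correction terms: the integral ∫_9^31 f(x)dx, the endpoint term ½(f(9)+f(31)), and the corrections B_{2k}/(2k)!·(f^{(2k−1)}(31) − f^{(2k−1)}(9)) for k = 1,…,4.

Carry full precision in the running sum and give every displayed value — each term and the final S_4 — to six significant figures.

Integral: ∫_9^31 x^6 dx = 3.92969e+09.
½[f(9) + f(31)] = ½[531441 + 8.87504e+08] = 4.44018e+08.
So far: 4.37371e+09.
Correction k=1: B_{2}/2! · (f^{(1)}(31) − f^{(1)}(9)) = 1/12 · (1.71775e+08 − 354294) = 1.42851e+07.
Partial sum through k=1: 4.38799e+09.
Correction k=2: B_{4}/4! · (f^{(3)}(31) − f^{(3)}(9)) = −1/720 · (3.57492e+06 − 87480.0) = -4843.67.
Partial sum through k=2: 4.38799e+09.
Correction k=3: B_{6}/6! · (f^{(5)}(31) − f^{(5)}(9)) = 1/30240 · (22320.0 − 6480.00) = 0.523810.
Partial sum through k=3: 4.38799e+09.
Correction k=4: B_{8}/8! · (f^{(7)}(31) − f^{(7)}(9)) = −1/1209600 · (0.00000 − 0.00000) = 0.00000.

S_4 ≈ 4.38799e+09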